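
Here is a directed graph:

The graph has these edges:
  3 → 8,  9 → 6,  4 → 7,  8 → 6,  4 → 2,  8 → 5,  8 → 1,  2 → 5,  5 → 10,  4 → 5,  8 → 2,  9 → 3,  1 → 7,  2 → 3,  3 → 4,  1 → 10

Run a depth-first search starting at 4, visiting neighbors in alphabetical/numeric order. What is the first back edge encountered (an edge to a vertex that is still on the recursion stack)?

DFS from 4 (visiting neighbors in alphabetical/numeric order); mark gray on enter, black on exit:
4 gray
  2 gray
    3 gray
      3→4: 4 is gray → back edge
First back edge: 3 → 4.

3→4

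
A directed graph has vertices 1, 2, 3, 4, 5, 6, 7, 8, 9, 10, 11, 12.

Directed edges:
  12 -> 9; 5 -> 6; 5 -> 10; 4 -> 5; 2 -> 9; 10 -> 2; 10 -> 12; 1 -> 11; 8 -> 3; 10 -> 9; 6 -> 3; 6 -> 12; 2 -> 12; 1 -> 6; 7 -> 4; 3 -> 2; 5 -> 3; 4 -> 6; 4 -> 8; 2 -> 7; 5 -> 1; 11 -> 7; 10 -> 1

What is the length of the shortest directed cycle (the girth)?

For each vertex v, BFS finds the shortest path from v back to v.
The shortest such closed walk is 4 → 8 → 3 → 2 → 7 → 4, length 5.

5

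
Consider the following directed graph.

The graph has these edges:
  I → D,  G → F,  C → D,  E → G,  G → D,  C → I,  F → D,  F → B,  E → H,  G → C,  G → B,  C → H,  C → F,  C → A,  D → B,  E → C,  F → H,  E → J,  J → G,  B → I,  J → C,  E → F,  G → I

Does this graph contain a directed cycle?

Yes

DFS with white/gray/black marking, starting from C:
C gray
  H gray
  H black
  F gray
    B gray
      I gray
        D gray
          D→B: B is gray → back edge
Back edge found, so a cycle exists: B → I → D → B.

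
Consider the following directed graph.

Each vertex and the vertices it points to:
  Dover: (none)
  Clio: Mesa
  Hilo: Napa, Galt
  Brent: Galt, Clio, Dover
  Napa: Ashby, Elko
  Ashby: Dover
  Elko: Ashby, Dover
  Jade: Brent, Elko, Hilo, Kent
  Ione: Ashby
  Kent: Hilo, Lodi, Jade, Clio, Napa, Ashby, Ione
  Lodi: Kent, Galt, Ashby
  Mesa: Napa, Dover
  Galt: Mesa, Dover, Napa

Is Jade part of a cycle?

Yes

Jade is on a cycle iff Jade can reach itself via ≥1 edge.
Jade → Kent → Jade — yes.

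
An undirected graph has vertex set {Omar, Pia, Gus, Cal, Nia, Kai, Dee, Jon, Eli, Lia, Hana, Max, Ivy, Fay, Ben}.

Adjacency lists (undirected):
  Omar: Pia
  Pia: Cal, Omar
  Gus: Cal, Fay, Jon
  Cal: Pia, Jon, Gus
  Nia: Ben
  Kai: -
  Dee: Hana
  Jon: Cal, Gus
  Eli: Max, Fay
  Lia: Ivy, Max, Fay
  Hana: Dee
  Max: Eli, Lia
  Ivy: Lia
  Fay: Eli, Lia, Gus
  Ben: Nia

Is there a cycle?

Yes

DFS, tracking each vertex's parent; an edge to a visited non-parent vertex closes a cycle.
Start from Ivy:
visit Ivy (parent –)
  visit Lia (parent Ivy)
    Lia–Ivy: parent, skip
    visit Max (parent Lia)
      visit Eli (parent Max)
        Eli–Max: parent, skip
        visit Fay (parent Eli)
          Fay–Eli: parent, skip
          Fay–Lia: Lia visited and ≠ parent → cycle
Cycle: Lia – Max – Eli – Fay – Lia.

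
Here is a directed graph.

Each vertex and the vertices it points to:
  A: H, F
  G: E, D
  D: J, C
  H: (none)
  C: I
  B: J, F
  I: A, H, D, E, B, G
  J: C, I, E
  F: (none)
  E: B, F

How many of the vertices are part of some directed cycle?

A vertex is on a directed cycle iff it belongs to a strongly connected component of size ≥ 2 (or has a self-loop).
The vertices on cycles are {B, C, D, E, G, I, J} — 7 in total.

7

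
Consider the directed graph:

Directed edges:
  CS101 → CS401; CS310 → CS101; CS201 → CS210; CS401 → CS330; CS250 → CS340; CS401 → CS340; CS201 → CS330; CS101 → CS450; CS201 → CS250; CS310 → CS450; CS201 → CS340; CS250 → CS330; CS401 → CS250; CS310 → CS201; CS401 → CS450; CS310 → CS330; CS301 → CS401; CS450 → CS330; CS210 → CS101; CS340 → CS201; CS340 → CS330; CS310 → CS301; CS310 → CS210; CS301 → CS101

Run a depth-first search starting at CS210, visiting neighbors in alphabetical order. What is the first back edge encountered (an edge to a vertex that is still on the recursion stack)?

DFS from CS210 (visiting neighbors in alphabetical order); mark gray on enter, black on exit:
CS210 gray
  CS101 gray
    CS401 gray
      CS250 gray
        CS330 gray
        CS330 black
        CS340 gray
          CS201 gray
            CS201→CS210: CS210 is gray → back edge
First back edge: CS201 → CS210.

CS201->CS210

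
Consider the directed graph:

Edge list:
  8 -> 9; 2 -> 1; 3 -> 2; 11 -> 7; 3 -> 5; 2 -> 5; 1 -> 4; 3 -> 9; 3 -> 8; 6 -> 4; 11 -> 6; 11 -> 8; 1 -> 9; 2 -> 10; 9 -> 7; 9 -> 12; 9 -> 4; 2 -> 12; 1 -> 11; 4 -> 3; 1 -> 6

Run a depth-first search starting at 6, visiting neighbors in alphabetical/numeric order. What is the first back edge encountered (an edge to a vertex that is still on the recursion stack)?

1→4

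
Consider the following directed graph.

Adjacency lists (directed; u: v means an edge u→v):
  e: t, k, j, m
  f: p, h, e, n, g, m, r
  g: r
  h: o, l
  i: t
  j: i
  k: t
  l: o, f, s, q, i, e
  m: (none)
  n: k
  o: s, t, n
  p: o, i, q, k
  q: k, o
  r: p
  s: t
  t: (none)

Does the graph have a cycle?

DFS with white/gray/black marking, starting from j:
j gray
  i gray
    t gray
    t black
  i black
j black
e gray
  e→t: t black — skip
  k gray
    k→t: t black — skip
  k black
  e→j: j black — skip
  m gray
  m black
e black
f gray
  p gray
    o gray
      s gray
        s→t: t black — skip
      s black
      o→t: t black — skip
      n gray
        n→k: k black — skip
      n black
    o black
    p→i: i black — skip
    q gray
      q→k: k black — skip
      q→o: o black — skip
    q black
    p→k: k black — skip
  p black
  h gray
    h→o: o black — skip
    l gray
      l→o: o black — skip
      l→f: f is gray → back edge
Back edge found, so a cycle exists: f → h → l → f.

Yes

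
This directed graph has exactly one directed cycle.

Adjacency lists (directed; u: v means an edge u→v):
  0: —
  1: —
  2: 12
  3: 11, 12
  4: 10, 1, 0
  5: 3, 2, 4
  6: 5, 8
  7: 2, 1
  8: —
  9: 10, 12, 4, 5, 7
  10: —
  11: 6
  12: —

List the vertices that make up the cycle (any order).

3, 5, 6, 11

DFS with gray/black marking from 5:
5 gray
  3 gray
    11 gray
      6 gray
        6→5: 5 is gray → back edge
Back edge closes the cycle 5 → 3 → 11 → 6 → 5; its vertices are {3, 5, 6, 11}.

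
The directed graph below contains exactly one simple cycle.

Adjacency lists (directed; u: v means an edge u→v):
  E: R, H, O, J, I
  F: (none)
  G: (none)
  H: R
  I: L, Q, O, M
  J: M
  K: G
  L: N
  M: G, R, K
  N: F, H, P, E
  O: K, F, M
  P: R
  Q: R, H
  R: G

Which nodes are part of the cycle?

E, I, L, N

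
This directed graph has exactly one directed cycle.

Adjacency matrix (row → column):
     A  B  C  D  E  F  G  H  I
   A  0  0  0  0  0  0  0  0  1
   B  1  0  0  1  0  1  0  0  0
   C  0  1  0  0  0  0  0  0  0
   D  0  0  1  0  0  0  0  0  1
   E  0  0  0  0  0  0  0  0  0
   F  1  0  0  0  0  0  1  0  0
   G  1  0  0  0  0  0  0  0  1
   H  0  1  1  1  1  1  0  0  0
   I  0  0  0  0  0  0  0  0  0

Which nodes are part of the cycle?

B, C, D

DFS with gray/black marking from C:
C gray
  B gray
    F gray
      G gray
        I gray
        I black
        A gray
          A→I: I black — skip
        A black
      G black
      F→A: A black — skip
    F black
    D gray
      D→C: C is gray → back edge
Back edge closes the cycle C → B → D → C; its vertices are {B, C, D}.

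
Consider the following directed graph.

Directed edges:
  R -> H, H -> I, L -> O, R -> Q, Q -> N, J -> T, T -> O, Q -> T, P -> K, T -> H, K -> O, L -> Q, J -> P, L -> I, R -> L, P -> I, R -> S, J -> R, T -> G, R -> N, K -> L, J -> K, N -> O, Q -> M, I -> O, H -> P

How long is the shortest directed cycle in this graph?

For each vertex v, BFS finds the shortest path from v back to v.
The shortest such closed walk is Q → T → H → P → K → L → Q, length 6.

6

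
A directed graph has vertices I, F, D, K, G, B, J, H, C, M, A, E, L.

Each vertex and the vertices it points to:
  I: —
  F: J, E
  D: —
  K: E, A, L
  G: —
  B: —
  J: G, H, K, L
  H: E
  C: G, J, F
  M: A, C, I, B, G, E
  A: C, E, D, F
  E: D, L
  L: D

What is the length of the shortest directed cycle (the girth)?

4

For each vertex v, BFS finds the shortest path from v back to v.
The shortest such closed walk is C → J → K → A → C, length 4.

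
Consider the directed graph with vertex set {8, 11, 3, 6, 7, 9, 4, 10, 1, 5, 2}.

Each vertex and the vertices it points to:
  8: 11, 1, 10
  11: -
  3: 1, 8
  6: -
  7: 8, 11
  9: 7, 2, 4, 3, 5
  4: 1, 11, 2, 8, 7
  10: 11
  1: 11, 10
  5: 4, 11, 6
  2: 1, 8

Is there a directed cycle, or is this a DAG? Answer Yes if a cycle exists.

No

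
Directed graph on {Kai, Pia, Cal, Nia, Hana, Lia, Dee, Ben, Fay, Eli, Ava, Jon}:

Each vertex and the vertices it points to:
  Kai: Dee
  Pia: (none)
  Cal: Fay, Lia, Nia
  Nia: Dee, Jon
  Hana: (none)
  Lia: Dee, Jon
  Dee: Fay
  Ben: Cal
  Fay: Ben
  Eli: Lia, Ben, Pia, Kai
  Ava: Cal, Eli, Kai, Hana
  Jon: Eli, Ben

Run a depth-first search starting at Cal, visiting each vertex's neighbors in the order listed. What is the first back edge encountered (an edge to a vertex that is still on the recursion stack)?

Ben->Cal

DFS from Cal (visiting each vertex's neighbors in the order listed); mark gray on enter, black on exit:
Cal gray
  Fay gray
    Ben gray
      Ben→Cal: Cal is gray → back edge
First back edge: Ben → Cal.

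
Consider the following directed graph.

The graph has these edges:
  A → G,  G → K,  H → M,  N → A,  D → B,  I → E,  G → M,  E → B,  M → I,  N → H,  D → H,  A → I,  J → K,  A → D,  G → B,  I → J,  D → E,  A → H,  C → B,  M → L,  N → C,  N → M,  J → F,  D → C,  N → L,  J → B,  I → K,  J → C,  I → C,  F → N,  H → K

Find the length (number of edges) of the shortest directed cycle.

5

For each vertex v, BFS finds the shortest path from v back to v.
The shortest such closed walk is F → N → A → I → J → F, length 5.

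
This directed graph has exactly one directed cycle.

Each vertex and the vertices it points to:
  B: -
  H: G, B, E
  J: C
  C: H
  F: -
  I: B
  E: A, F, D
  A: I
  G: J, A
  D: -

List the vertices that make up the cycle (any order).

DFS with gray/black marking from H:
H gray
  G gray
    J gray
      C gray
        C→H: H is gray → back edge
Back edge closes the cycle H → G → J → C → H; its vertices are {C, G, H, J}.

C, G, H, J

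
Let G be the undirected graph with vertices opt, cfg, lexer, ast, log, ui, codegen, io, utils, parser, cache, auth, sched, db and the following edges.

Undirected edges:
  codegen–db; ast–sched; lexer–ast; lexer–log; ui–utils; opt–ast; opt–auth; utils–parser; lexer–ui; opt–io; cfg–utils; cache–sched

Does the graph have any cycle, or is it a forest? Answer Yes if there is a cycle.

DFS, tracking each vertex's parent; an edge to a visited non-parent vertex closes a cycle.
Start from opt:
visit opt (parent –)
  visit auth (parent opt)
    auth–opt: parent, skip
  visit io (parent opt)
    io–opt: parent, skip
  visit ast (parent opt)
    visit lexer (parent ast)
      visit log (parent lexer)
        log–lexer: parent, skip
      visit ui (parent lexer)
        ui–lexer: parent, skip
        visit utils (parent ui)
          visit parser (parent utils)
            parser–utils: parent, skip
          utils–ui: parent, skip
          visit cfg (parent utils)
            cfg–utils: parent, skip
      lexer–ast: parent, skip
    ast–opt: parent, skip
    visit sched (parent ast)
      visit cache (parent sched)
        cache–sched: parent, skip
      sched–ast: parent, skip
visit codegen (parent –)
  visit db (parent codegen)
    db–codegen: parent, skip
No non-parent visited neighbor found — the graph is a forest.

No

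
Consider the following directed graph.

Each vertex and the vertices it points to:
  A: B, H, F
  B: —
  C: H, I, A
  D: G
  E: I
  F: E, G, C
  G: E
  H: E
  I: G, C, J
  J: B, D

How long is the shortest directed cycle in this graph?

2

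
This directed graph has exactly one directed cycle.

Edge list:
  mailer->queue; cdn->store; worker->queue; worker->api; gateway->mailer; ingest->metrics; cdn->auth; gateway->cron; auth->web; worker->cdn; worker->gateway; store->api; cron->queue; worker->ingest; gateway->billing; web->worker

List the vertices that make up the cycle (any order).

cdn, web, auth, worker

DFS with gray/black marking from worker:
worker gray
  gateway gray
    cron gray
      queue gray
      queue black
    cron black
    mailer gray
      mailer→queue: queue black — skip
    mailer black
    billing gray
    billing black
  gateway black
  cdn gray
    auth gray
      web gray
        web→worker: worker is gray → back edge
Back edge closes the cycle worker → cdn → auth → web → worker; its vertices are {cdn, web, auth, worker}.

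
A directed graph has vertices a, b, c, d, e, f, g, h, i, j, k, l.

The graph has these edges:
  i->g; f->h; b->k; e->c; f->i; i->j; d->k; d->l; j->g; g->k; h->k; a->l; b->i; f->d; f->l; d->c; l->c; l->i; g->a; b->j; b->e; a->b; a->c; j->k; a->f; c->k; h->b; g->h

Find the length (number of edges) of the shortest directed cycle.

For each vertex v, BFS finds the shortest path from v back to v.
The shortest such closed walk is a → b → j → g → a, length 4.

4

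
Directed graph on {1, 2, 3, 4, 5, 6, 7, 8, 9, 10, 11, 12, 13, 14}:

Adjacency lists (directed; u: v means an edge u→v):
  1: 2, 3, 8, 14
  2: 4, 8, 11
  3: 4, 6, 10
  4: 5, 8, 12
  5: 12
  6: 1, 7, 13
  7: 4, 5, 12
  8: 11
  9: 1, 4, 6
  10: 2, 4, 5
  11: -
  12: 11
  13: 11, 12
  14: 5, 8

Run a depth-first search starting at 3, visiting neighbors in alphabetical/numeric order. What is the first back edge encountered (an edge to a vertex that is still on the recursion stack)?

1->3

DFS from 3 (visiting neighbors in alphabetical/numeric order); mark gray on enter, black on exit:
3 gray
  4 gray
    5 gray
      12 gray
        11 gray
        11 black
      12 black
    5 black
    8 gray
      8→11: 11 black — skip
    8 black
    4→12: 12 black — skip
  4 black
  6 gray
    1 gray
      2 gray
        2→4: 4 black — skip
        2→8: 8 black — skip
        2→11: 11 black — skip
      2 black
      1→3: 3 is gray → back edge
First back edge: 1 → 3.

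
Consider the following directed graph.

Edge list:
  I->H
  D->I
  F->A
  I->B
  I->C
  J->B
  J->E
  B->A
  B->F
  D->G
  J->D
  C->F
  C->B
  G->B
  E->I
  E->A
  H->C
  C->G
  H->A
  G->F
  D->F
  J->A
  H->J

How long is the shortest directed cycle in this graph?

For each vertex v, BFS finds the shortest path from v back to v.
The shortest such closed walk is J → E → I → H → J, length 4.

4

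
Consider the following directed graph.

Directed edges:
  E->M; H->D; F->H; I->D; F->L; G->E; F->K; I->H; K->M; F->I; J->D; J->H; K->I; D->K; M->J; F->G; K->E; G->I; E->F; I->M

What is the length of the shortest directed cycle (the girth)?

3

For each vertex v, BFS finds the shortest path from v back to v.
The shortest such closed walk is E → F → G → E, length 3.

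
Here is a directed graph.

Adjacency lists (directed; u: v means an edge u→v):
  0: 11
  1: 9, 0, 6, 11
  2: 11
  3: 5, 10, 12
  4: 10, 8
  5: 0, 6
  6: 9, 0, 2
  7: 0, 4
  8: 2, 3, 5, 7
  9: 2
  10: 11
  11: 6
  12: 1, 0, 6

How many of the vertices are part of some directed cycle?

A vertex is on a directed cycle iff it belongs to a strongly connected component of size ≥ 2 (or has a self-loop).
The vertices on cycles are {0, 2, 4, 6, 7, 8, 9, 11} — 8 in total.

8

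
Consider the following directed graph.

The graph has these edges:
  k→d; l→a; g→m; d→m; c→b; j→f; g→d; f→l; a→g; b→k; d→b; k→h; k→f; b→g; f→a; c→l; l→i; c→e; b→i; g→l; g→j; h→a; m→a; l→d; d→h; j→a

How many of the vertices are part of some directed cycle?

A vertex is on a directed cycle iff it belongs to a strongly connected component of size ≥ 2 (or has a self-loop).
The vertices on cycles are {a, b, d, f, g, h, j, k, l, m} — 10 in total.

10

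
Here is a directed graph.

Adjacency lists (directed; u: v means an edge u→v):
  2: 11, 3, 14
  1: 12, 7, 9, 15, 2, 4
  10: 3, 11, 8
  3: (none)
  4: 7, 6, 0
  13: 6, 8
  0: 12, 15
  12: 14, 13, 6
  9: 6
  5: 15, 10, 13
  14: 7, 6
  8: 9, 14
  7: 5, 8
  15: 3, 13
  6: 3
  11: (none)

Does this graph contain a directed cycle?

Yes

DFS with white/gray/black marking, starting from 13:
13 gray
  6 gray
    3 gray
    3 black
  6 black
  8 gray
    9 gray
      9→6: 6 black — skip
    9 black
    14 gray
      7 gray
        5 gray
          15 gray
            15→3: 3 black — skip
            15→13: 13 is gray → back edge
Back edge found, so a cycle exists: 13 → 8 → 14 → 7 → 5 → 15 → 13.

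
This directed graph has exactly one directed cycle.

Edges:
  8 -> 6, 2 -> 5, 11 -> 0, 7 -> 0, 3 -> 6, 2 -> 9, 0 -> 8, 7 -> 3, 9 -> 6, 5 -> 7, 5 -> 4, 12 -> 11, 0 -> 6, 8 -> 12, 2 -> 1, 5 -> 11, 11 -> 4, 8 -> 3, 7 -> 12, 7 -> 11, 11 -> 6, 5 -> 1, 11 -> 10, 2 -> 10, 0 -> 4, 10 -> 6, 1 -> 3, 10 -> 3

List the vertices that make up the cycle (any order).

DFS with gray/black marking from 12:
12 gray
  11 gray
    10 gray
      6 gray
      6 black
      3 gray
        3→6: 6 black — skip
      3 black
    10 black
    4 gray
    4 black
    0 gray
      0→4: 4 black — skip
      8 gray
        8→3: 3 black — skip
        8→12: 12 is gray → back edge
Back edge closes the cycle 12 → 11 → 0 → 8 → 12; its vertices are {0, 8, 11, 12}.

0, 8, 11, 12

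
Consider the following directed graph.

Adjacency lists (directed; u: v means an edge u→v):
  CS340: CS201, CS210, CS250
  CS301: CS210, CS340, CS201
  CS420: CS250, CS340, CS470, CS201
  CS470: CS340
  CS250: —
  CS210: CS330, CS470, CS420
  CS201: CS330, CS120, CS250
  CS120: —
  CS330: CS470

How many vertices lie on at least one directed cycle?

A vertex is on a directed cycle iff it belongs to a strongly connected component of size ≥ 2 (or has a self-loop).
The vertices on cycles are {CS201, CS210, CS330, CS340, CS420, CS470} — 6 in total.

6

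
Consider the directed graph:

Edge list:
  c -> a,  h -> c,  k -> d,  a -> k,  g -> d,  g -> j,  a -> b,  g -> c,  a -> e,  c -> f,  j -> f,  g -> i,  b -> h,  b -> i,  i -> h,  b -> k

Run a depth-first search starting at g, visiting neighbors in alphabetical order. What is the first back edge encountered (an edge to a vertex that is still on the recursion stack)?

DFS from g (visiting neighbors in alphabetical order); mark gray on enter, black on exit:
g gray
  c gray
    a gray
      b gray
        h gray
          h→c: c is gray → back edge
First back edge: h → c.

h→c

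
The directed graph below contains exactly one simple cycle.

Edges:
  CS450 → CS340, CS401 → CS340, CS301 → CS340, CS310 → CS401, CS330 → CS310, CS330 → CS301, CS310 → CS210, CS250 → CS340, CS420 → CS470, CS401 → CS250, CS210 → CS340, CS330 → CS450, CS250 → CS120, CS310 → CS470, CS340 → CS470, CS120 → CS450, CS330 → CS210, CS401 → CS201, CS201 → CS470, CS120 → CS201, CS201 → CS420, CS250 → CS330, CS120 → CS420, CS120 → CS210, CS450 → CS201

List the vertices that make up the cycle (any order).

CS250, CS310, CS330, CS401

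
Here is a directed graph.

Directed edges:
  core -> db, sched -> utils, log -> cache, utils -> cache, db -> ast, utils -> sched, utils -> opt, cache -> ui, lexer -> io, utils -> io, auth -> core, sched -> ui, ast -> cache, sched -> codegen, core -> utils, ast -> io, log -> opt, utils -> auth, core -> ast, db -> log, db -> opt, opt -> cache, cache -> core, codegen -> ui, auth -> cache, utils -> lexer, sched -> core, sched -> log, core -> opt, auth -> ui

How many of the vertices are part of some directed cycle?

A vertex is on a directed cycle iff it belongs to a strongly connected component of size ≥ 2 (or has a self-loop).
The vertices on cycles are {db, ast, log, opt, auth, core, cache, sched, utils} — 9 in total.

9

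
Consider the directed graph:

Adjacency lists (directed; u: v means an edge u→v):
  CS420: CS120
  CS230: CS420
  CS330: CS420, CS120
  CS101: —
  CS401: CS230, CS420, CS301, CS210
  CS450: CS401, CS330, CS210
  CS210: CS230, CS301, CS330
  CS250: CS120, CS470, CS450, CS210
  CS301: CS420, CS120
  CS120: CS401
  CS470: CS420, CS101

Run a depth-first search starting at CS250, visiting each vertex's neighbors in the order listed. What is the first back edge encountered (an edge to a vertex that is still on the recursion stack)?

CS420→CS120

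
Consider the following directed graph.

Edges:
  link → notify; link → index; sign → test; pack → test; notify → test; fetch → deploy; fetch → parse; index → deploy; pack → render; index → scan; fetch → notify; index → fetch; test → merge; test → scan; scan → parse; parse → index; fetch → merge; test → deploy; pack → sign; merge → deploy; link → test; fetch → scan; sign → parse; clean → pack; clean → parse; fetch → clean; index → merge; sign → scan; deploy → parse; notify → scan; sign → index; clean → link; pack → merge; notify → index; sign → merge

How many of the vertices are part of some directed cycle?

12

A vertex is on a directed cycle iff it belongs to a strongly connected component of size ≥ 2 (or has a self-loop).
The vertices on cycles are {link, pack, scan, sign, test, clean, fetch, index, merge, parse, deploy, notify} — 12 in total.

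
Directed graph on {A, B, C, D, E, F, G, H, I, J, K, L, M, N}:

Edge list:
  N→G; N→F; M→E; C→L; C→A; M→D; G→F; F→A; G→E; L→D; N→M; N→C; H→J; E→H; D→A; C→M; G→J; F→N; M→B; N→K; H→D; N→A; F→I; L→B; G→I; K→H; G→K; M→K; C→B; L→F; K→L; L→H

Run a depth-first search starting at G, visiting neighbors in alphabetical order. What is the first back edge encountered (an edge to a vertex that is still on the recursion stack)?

L->F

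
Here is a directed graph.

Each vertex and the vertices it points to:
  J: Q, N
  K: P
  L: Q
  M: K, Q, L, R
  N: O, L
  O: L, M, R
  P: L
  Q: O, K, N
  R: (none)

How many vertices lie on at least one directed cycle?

7

A vertex is on a directed cycle iff it belongs to a strongly connected component of size ≥ 2 (or has a self-loop).
The vertices on cycles are {K, L, M, N, O, P, Q} — 7 in total.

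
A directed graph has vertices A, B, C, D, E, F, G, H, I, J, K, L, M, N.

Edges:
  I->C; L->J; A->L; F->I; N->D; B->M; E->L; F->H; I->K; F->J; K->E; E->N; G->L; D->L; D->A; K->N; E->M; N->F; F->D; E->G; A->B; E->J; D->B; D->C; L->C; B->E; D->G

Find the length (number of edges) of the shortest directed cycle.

4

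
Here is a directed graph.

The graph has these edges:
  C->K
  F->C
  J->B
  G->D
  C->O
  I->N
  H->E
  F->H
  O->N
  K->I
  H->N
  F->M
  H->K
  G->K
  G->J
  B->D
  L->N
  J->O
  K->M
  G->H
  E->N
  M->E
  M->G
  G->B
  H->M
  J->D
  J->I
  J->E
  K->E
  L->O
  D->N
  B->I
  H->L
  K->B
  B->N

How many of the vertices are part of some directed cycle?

A vertex is on a directed cycle iff it belongs to a strongly connected component of size ≥ 2 (or has a self-loop).
The vertices on cycles are {G, H, K, M} — 4 in total.

4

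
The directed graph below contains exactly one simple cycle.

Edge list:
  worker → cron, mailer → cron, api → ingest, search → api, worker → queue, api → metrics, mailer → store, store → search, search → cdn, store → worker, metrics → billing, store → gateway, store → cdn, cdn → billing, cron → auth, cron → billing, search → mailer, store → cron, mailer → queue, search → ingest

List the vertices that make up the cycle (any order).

DFS with gray/black marking from store:
store gray
  worker gray
    cron gray
      billing gray
      billing black
      auth gray
      auth black
    cron black
    queue gray
    queue black
  worker black
  cdn gray
    cdn→billing: billing black — skip
  cdn black
  gateway gray
  gateway black
  search gray
    search→cdn: cdn black — skip
    mailer gray
      mailer→queue: queue black — skip
      mailer→store: store is gray → back edge
Back edge closes the cycle store → search → mailer → store; its vertices are {store, mailer, search}.

store, mailer, search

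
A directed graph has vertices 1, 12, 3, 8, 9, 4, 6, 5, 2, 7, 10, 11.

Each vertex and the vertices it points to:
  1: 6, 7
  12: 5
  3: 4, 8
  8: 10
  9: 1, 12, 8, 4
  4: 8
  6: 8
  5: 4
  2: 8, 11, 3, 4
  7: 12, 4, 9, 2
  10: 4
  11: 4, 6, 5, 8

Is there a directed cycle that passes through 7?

Yes

7 is on a cycle iff 7 can reach itself via ≥1 edge.
7 → 9 → 1 → 7 — yes.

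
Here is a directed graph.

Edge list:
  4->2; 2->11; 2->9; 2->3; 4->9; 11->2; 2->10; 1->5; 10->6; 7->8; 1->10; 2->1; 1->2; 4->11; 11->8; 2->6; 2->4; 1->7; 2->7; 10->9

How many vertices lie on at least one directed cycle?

4

A vertex is on a directed cycle iff it belongs to a strongly connected component of size ≥ 2 (or has a self-loop).
The vertices on cycles are {1, 2, 4, 11} — 4 in total.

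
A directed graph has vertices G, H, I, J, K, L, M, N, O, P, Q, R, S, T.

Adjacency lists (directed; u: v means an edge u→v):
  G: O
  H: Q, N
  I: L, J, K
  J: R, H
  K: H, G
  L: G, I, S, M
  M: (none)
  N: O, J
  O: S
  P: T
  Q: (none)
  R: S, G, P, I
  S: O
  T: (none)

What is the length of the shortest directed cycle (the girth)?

For each vertex v, BFS finds the shortest path from v back to v.
The shortest such closed walk is I → L → I, length 2.

2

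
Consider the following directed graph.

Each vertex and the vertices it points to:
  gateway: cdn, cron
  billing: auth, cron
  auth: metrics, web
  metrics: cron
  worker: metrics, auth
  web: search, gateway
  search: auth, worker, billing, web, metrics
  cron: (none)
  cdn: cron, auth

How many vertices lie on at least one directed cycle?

7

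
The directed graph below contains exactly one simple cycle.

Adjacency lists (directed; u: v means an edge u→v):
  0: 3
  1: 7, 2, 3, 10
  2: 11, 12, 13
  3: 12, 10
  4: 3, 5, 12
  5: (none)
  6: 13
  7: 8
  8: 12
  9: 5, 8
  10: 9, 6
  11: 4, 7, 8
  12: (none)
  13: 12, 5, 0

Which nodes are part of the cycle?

DFS with gray/black marking from 10:
10 gray
  9 gray
    5 gray
    5 black
    8 gray
      12 gray
      12 black
    8 black
  9 black
  6 gray
    13 gray
      13→12: 12 black — skip
      13→5: 5 black — skip
      0 gray
        3 gray
          3→12: 12 black — skip
          3→10: 10 is gray → back edge
Back edge closes the cycle 10 → 6 → 13 → 0 → 3 → 10; its vertices are {0, 3, 6, 10, 13}.

0, 3, 6, 10, 13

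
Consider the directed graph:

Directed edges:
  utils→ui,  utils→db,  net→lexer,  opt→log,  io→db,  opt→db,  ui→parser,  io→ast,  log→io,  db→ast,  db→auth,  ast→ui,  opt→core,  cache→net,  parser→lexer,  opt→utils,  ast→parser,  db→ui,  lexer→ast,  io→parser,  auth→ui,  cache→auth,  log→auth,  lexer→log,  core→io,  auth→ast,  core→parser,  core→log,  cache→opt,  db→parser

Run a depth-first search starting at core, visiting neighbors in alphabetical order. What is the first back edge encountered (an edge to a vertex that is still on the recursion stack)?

DFS from core (visiting neighbors in alphabetical order); mark gray on enter, black on exit:
core gray
  io gray
    ast gray
      parser gray
        lexer gray
          lexer→ast: ast is gray → back edge
First back edge: lexer → ast.

lexer->ast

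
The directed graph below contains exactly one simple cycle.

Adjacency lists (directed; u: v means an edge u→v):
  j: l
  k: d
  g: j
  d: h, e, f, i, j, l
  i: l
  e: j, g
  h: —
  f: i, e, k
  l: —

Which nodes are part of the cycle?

DFS with gray/black marking from f:
f gray
  i gray
    l gray
    l black
  i black
  e gray
    j gray
      j→l: l black — skip
    j black
    g gray
      g→j: j black — skip
    g black
  e black
  k gray
    d gray
      h gray
      h black
      d→e: e black — skip
      d→f: f is gray → back edge
Back edge closes the cycle f → k → d → f; its vertices are {d, f, k}.

d, f, k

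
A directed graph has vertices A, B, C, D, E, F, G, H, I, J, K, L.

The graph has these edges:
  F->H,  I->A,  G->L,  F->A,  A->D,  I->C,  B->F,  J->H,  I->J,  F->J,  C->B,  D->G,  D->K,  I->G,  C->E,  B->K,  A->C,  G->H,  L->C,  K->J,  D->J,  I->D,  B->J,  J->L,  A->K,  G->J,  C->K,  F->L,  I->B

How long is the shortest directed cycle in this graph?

For each vertex v, BFS finds the shortest path from v back to v.
The shortest such closed walk is A → C → B → F → A, length 4.

4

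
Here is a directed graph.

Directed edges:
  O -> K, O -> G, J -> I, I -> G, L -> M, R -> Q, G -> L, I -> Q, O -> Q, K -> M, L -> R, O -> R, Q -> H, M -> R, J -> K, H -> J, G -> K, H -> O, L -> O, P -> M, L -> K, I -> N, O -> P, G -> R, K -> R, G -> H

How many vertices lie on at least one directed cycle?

11

A vertex is on a directed cycle iff it belongs to a strongly connected component of size ≥ 2 (or has a self-loop).
The vertices on cycles are {G, H, I, J, K, L, M, O, P, Q, R} — 11 in total.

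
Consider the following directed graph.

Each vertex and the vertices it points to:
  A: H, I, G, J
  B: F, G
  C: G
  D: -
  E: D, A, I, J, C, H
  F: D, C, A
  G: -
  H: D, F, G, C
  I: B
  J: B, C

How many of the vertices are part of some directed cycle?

A vertex is on a directed cycle iff it belongs to a strongly connected component of size ≥ 2 (or has a self-loop).
The vertices on cycles are {A, B, F, H, I, J} — 6 in total.

6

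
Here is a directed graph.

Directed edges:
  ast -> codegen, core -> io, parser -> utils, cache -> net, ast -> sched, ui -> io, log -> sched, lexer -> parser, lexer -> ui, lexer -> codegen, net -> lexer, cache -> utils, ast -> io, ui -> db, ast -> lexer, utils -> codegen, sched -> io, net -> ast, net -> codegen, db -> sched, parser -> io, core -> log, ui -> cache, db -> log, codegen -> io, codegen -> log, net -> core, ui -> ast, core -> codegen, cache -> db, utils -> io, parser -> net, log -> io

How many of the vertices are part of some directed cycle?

6

A vertex is on a directed cycle iff it belongs to a strongly connected component of size ≥ 2 (or has a self-loop).
The vertices on cycles are {ui, ast, net, cache, lexer, parser} — 6 in total.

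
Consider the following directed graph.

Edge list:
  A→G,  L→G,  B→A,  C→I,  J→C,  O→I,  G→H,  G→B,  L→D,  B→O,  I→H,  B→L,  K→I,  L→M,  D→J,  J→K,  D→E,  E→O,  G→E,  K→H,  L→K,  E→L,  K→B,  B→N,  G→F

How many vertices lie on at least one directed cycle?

A vertex is on a directed cycle iff it belongs to a strongly connected component of size ≥ 2 (or has a self-loop).
The vertices on cycles are {A, B, D, E, G, J, K, L} — 8 in total.

8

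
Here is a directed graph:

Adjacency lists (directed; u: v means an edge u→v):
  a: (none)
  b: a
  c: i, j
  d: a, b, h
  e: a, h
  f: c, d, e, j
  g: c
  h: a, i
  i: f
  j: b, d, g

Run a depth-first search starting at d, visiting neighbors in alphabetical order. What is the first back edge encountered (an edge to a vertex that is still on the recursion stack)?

c→i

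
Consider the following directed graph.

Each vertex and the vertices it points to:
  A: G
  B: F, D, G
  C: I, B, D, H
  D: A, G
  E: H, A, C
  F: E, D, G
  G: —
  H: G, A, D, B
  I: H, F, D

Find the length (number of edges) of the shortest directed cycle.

For each vertex v, BFS finds the shortest path from v back to v.
The shortest such closed walk is I → F → E → C → I, length 4.

4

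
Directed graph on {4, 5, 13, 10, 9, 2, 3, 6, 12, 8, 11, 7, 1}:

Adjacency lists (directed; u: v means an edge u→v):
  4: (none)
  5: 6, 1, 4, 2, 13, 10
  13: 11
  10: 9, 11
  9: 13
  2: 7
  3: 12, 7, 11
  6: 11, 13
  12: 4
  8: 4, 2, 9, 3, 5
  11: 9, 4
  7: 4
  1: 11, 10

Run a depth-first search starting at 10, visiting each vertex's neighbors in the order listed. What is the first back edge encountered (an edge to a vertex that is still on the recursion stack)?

DFS from 10 (visiting each vertex's neighbors in the order listed); mark gray on enter, black on exit:
10 gray
  9 gray
    13 gray
      11 gray
        11→9: 9 is gray → back edge
First back edge: 11 → 9.

11→9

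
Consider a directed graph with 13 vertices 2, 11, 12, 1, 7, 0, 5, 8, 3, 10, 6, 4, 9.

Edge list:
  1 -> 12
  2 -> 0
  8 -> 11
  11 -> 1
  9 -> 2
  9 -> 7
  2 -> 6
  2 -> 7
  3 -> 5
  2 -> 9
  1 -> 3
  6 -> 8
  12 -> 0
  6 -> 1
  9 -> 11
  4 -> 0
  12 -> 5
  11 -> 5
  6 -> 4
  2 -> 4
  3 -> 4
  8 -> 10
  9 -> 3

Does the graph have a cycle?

DFS with white/gray/black marking, starting from 0:
0 gray
0 black
2 gray
  7 gray
  7 black
  2→0: 0 black — skip
  4 gray
    4→0: 0 black — skip
  4 black
  6 gray
    6→4: 4 black — skip
    1 gray
      12 gray
        12→0: 0 black — skip
        5 gray
        5 black
      12 black
      3 gray
        3→4: 4 black — skip
        3→5: 5 black — skip
      3 black
    1 black
    8 gray
      10 gray
      10 black
      11 gray
        11→5: 5 black — skip
        11→1: 1 black — skip
      11 black
    8 black
  6 black
  9 gray
    9→11: 11 black — skip
    9→2: 2 is gray → back edge
Back edge found, so a cycle exists: 2 → 9 → 2.

Yes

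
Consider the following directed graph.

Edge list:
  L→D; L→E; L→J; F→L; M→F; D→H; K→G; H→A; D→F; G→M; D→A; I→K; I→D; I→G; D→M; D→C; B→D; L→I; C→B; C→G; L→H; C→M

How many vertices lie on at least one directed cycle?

9

A vertex is on a directed cycle iff it belongs to a strongly connected component of size ≥ 2 (or has a self-loop).
The vertices on cycles are {B, C, D, F, G, I, K, L, M} — 9 in total.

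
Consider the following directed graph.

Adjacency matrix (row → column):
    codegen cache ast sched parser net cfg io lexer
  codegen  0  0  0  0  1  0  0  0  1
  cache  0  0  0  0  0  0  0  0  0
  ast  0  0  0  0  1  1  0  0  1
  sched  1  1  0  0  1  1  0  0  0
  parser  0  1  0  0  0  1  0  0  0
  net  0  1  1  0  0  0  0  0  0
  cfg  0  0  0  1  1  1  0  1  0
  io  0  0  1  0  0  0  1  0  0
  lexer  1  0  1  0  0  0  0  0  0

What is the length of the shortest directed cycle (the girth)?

2

For each vertex v, BFS finds the shortest path from v back to v.
The shortest such closed walk is io → cfg → io, length 2.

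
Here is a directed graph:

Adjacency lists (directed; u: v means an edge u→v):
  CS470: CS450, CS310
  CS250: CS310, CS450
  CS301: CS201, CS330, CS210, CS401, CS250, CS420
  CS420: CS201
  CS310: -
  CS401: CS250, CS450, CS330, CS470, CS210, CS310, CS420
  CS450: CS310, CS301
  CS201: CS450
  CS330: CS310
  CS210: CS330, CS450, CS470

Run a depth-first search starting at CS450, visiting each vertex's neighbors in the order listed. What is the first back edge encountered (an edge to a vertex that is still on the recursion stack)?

CS201→CS450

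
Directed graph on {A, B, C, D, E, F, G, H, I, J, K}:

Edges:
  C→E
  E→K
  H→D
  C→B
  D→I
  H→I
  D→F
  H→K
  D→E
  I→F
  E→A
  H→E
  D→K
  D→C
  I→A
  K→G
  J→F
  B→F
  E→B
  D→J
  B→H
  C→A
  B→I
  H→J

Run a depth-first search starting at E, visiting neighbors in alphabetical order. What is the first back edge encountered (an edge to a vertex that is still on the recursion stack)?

DFS from E (visiting neighbors in alphabetical order); mark gray on enter, black on exit:
E gray
  A gray
  A black
  B gray
    F gray
    F black
    H gray
      D gray
        C gray
          C→A: A black — skip
          C→B: B is gray → back edge
First back edge: C → B.

C→B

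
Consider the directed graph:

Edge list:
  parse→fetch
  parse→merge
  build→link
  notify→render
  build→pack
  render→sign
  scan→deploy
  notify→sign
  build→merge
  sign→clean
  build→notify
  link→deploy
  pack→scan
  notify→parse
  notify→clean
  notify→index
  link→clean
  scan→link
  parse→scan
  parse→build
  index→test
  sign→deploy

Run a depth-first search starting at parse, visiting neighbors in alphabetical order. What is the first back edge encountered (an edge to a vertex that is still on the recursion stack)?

notify->parse

DFS from parse (visiting neighbors in alphabetical order); mark gray on enter, black on exit:
parse gray
  build gray
    link gray
      clean gray
      clean black
      deploy gray
      deploy black
    link black
    merge gray
    merge black
    notify gray
      notify→clean: clean black — skip
      index gray
        test gray
        test black
      index black
      notify→parse: parse is gray → back edge
First back edge: notify → parse.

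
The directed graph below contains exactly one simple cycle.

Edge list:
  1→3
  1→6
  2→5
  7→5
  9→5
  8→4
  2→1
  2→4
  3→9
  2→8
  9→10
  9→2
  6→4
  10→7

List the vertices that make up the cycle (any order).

DFS with gray/black marking from 9:
9 gray
  5 gray
  5 black
  10 gray
    7 gray
      7→5: 5 black — skip
    7 black
  10 black
  2 gray
    1 gray
      3 gray
        3→9: 9 is gray → back edge
Back edge closes the cycle 9 → 2 → 1 → 3 → 9; its vertices are {1, 2, 3, 9}.

1, 2, 3, 9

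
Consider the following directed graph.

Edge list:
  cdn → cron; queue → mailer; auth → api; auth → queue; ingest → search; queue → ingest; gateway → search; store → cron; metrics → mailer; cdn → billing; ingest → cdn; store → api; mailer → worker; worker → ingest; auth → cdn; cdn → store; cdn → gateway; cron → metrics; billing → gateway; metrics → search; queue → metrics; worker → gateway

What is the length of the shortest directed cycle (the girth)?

For each vertex v, BFS finds the shortest path from v back to v.
The shortest such closed walk is cdn → cron → metrics → mailer → worker → ingest → cdn, length 6.

6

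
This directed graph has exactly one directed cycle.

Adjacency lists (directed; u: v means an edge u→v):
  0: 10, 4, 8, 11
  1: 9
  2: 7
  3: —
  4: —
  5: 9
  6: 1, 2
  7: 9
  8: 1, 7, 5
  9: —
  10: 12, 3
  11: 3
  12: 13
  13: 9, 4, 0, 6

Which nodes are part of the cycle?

0, 10, 12, 13

DFS with gray/black marking from 13:
13 gray
  9 gray
  9 black
  4 gray
  4 black
  0 gray
    10 gray
      12 gray
        12→13: 13 is gray → back edge
Back edge closes the cycle 13 → 0 → 10 → 12 → 13; its vertices are {0, 10, 12, 13}.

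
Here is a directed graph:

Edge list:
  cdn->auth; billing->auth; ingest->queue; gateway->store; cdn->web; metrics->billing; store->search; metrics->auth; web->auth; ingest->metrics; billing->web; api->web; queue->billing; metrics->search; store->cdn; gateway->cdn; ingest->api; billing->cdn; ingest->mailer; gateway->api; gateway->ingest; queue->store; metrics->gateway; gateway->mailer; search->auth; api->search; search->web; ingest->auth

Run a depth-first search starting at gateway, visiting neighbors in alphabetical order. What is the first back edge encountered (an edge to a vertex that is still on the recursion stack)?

metrics->gateway

DFS from gateway (visiting neighbors in alphabetical order); mark gray on enter, black on exit:
gateway gray
  api gray
    search gray
      auth gray
      auth black
      web gray
        web→auth: auth black — skip
      web black
    search black
    api→web: web black — skip
  api black
  cdn gray
    cdn→auth: auth black — skip
    cdn→web: web black — skip
  cdn black
  ingest gray
    ingest→api: api black — skip
    ingest→auth: auth black — skip
    mailer gray
    mailer black
    metrics gray
      metrics→auth: auth black — skip
      billing gray
        billing→auth: auth black — skip
        billing→cdn: cdn black — skip
        billing→web: web black — skip
      billing black
      metrics→gateway: gateway is gray → back edge
First back edge: metrics → gateway.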